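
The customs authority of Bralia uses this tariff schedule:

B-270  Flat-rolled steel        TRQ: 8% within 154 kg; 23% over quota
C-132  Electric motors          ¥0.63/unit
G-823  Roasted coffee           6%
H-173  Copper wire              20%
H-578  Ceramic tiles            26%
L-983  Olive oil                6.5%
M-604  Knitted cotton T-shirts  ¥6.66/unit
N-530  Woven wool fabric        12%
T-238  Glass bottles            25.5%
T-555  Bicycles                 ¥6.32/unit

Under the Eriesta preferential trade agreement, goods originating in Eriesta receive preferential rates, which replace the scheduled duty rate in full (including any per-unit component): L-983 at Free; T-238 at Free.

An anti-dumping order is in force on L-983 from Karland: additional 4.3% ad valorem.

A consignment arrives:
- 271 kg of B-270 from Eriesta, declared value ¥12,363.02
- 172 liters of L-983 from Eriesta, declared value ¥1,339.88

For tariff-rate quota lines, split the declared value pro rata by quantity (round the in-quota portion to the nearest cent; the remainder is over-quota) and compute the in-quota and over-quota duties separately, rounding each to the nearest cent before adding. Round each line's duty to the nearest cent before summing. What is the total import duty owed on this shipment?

¥1,789.67

Line 1 (B-270, Eriesta, 271 kg, ¥12,363.02):
Code B-270 is under a tariff-rate quota (threshold 154 kg). In-quota: 154 kg at 8%; over-quota: 117 kg at 23%.
Pro-rata value split: in-quota = ¥12,363.02 × 154/271 = ¥7,025.48; over-quota = ¥12,363.02 − ¥7,025.48 = ¥5,337.54.
In-quota duty = ¥7,025.48 × 8% = ¥562.04. Over-quota duty = ¥5,337.54 × 23% = ¥1,227.63.
Line duty = ¥562.04 + ¥1,227.63 = ¥1,789.67.
Line 2 (L-983, Eriesta, 172 liters, ¥1,339.88):
Base rate for L-983 is 6.5%.
Origin Eriesta qualifies under the Bralia–Eriesta agreement and L-983 is covered: preferential rate Free applies instead.
The additional-duty order on L-983 targets Karland, not Eriesta; it does not apply.
Duty = ¥1,339.88 × 0% = ¥0.00.
Total = ¥1,789.67 + ¥0.00 = ¥1,789.67.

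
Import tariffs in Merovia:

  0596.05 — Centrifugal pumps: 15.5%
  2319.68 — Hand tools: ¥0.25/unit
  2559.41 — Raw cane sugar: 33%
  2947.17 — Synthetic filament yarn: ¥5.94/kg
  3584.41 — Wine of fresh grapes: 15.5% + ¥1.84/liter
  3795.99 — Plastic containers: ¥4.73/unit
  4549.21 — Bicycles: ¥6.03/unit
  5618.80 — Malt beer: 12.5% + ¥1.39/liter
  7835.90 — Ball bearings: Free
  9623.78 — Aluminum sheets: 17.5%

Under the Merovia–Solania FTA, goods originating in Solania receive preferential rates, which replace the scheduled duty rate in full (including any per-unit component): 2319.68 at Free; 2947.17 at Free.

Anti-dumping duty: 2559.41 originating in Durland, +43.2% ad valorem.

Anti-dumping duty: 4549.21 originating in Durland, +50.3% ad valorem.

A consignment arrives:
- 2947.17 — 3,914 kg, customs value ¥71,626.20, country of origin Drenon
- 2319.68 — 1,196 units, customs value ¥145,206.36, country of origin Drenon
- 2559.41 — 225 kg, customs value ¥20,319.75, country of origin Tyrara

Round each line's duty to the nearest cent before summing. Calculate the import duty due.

¥30,253.68

Line 1 (2947.17, Drenon, 3,914 kg, ¥71,626.20):
Base rate for 2947.17 is ¥5.94/kg.
2947.17 has an FTA preferential rate, but origin Drenon is not Solania; base rate stands.
Duty = 3,914 × ¥5.94 = ¥23,249.16.
Line 2 (2319.68, Drenon, 1,196 units, ¥145,206.36):
Base rate for 2319.68 is ¥0.25/unit.
2319.68 has an FTA preferential rate, but origin Drenon is not Solania; base rate stands.
Duty = 1,196 × ¥0.25 = ¥299.00.
Line 3 (2559.41, Tyrara, 225 kg, ¥20,319.75):
Base rate for 2559.41 is 33%.
The additional-duty order on 2559.41 targets Durland, not Tyrara; it does not apply.
Duty = ¥20,319.75 × 33% = ¥6,705.52.
Total = ¥23,249.16 + ¥299.00 + ¥6,705.52 = ¥30,253.68.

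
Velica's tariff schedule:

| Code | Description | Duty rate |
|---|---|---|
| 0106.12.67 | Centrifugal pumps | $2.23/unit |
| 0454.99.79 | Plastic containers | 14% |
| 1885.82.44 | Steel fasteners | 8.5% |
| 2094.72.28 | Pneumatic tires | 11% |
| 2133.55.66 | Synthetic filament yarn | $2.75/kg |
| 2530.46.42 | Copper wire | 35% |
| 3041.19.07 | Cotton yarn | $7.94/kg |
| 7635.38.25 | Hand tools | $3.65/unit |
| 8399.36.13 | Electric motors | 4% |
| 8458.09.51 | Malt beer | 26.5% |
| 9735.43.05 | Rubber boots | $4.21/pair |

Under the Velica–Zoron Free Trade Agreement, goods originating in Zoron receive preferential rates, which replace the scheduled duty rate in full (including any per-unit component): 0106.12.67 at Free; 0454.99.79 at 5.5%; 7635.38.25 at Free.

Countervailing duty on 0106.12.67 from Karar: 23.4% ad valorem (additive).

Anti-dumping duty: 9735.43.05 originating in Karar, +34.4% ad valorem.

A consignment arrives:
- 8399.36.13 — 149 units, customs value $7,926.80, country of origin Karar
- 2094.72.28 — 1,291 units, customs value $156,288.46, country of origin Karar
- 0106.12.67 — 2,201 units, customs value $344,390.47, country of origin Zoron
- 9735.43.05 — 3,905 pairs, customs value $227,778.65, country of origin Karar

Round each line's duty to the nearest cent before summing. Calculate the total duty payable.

Line 1 (8399.36.13, Karar, 149 units, $7,926.80):
Base rate for 8399.36.13 is 4%.
Duty = $7,926.80 × 4% = $317.07.
Line 2 (2094.72.28, Karar, 1,291 units, $156,288.46):
Base rate for 2094.72.28 is 11%.
Duty = $156,288.46 × 11% = $17,191.73.
Line 3 (0106.12.67, Zoron, 2,201 units, $344,390.47):
Base rate for 0106.12.67 is $2.23/unit.
Origin Zoron qualifies under the Velica–Zoron agreement and 0106.12.67 is covered: preferential rate Free applies instead.
The additional-duty order on 0106.12.67 targets Karar, not Zoron; it does not apply.
Duty = $344,390.47 × 0% = $0.00.
Line 4 (9735.43.05, Karar, 3,905 pairs, $227,778.65):
Base rate for 9735.43.05 is $4.21/pair.
Additional duty on 9735.43.05 from Karar: +34.4% ad valorem. Applied ad valorem rate = 34.4%.
Duty = $227,778.65 × 34.4% + 3,905 × $4.21 = $94,795.91.
Total = $317.07 + $17,191.73 + $0.00 + $94,795.91 = $112,304.71.

$112,304.71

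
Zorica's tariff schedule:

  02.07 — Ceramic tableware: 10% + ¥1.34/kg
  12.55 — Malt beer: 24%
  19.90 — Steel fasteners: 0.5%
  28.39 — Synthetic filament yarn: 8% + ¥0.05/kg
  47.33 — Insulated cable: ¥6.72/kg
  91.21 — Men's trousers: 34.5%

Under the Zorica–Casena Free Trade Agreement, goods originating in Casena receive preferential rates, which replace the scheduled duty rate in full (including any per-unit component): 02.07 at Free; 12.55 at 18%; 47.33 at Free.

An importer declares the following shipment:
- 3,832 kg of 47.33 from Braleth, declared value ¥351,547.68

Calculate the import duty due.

¥25,751.04

Line 1 (47.33, Braleth, 3,832 kg, ¥351,547.68):
Base rate for 47.33 is ¥6.72/kg.
47.33 has an FTA preferential rate, but origin Braleth is not Casena; base rate stands.
Duty = 3,832 × ¥6.72 = ¥25,751.04.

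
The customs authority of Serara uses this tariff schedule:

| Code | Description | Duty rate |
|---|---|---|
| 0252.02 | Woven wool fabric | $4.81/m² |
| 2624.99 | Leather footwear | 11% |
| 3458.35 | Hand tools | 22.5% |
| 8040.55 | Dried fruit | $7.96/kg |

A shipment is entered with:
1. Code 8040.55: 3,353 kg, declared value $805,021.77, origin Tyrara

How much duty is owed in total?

Line 1 (8040.55, Tyrara, 3,353 kg, $805,021.77):
Base rate for 8040.55 is $7.96/kg.
Duty = 3,353 × $7.96 = $26,689.88.

$26,689.88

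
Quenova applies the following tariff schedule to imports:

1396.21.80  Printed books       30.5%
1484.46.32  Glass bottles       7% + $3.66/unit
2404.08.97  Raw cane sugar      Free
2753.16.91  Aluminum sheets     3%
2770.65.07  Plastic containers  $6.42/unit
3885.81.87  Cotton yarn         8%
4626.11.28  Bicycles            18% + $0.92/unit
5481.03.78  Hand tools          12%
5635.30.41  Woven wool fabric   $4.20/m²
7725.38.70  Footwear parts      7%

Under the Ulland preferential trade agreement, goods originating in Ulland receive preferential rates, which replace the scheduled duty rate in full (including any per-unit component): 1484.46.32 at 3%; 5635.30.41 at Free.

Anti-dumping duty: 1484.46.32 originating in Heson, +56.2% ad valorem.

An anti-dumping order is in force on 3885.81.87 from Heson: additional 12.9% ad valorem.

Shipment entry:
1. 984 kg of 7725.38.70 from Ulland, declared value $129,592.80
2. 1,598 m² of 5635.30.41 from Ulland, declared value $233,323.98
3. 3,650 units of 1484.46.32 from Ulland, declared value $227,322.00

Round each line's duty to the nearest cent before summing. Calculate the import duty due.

Line 1 (7725.38.70, Ulland, 984 kg, $129,592.80):
Base rate for 7725.38.70 is 7%.
Origin Ulland is the FTA partner but 7725.38.70 is not on the preference list; base rate stands.
Duty = $129,592.80 × 7% = $9,071.50.
Line 2 (5635.30.41, Ulland, 1,598 m², $233,323.98):
Base rate for 5635.30.41 is $4.20/m².
Origin Ulland qualifies under the Quenova–Ulland agreement and 5635.30.41 is covered: preferential rate Free applies instead.
Duty = $233,323.98 × 0% = $0.00.
Line 3 (1484.46.32, Ulland, 3,650 units, $227,322.00):
Base rate for 1484.46.32 is 7% + $3.66/unit.
Origin Ulland qualifies under the Quenova–Ulland agreement and 1484.46.32 is covered: preferential rate 3% applies instead.
The additional-duty order on 1484.46.32 targets Heson, not Ulland; it does not apply.
Duty = $227,322.00 × 3% = $6,819.66.
Total = $9,071.50 + $0.00 + $6,819.66 = $15,891.16.

$15,891.16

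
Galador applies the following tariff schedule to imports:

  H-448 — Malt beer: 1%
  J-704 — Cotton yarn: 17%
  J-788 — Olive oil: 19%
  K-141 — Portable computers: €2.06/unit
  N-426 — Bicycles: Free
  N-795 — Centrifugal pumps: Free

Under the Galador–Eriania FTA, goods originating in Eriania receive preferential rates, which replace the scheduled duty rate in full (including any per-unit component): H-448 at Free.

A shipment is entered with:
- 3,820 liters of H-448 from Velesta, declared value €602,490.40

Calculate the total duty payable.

€6,024.90

Line 1 (H-448, Velesta, 3,820 liters, €602,490.40):
Base rate for H-448 is 1%.
H-448 has an FTA preferential rate, but origin Velesta is not Eriania; base rate stands.
Duty = €602,490.40 × 1% = €6,024.90.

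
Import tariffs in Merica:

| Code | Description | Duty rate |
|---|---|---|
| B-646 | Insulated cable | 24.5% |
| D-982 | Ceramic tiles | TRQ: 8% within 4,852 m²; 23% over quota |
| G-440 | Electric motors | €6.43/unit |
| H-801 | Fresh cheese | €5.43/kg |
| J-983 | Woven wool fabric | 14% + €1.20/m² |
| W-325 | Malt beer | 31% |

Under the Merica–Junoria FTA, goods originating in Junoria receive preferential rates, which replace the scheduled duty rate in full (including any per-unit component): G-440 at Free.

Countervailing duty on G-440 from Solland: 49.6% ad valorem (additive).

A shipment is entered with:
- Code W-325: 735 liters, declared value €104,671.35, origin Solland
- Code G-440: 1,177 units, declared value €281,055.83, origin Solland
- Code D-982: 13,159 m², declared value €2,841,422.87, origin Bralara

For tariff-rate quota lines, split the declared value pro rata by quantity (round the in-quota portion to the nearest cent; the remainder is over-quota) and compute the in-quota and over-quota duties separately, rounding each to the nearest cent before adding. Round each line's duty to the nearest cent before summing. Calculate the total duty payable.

Line 1 (W-325, Solland, 735 liters, €104,671.35):
Base rate for W-325 is 31%.
Duty = €104,671.35 × 31% = €32,448.12.
Line 2 (G-440, Solland, 1,177 units, €281,055.83):
Base rate for G-440 is €6.43/unit.
G-440 has an FTA preferential rate, but origin Solland is not Junoria; base rate stands.
Additional duty on G-440 from Solland: +49.6% ad valorem. Applied ad valorem rate = 49.6%.
Duty = €281,055.83 × 49.6% + 1,177 × €6.43 = €146,971.80.
Line 3 (D-982, Bralara, 13,159 m², €2,841,422.87):
Code D-982 is under a tariff-rate quota (threshold 4,852 m²). In-quota: 4,852 m² at 8%; over-quota: 8,307 m² at 23%.
Pro-rata value split: in-quota = €2,841,422.87 × 4,852/13,159 = €1,047,692.36; over-quota = €2,841,422.87 − €1,047,692.36 = €1,793,730.51.
In-quota duty = €1,047,692.36 × 8% = €83,815.39. Over-quota duty = €1,793,730.51 × 23% = €412,558.02.
Line duty = €83,815.39 + €412,558.02 = €496,373.41.
Total = €32,448.12 + €146,971.80 + €496,373.41 = €675,793.33.

€675,793.33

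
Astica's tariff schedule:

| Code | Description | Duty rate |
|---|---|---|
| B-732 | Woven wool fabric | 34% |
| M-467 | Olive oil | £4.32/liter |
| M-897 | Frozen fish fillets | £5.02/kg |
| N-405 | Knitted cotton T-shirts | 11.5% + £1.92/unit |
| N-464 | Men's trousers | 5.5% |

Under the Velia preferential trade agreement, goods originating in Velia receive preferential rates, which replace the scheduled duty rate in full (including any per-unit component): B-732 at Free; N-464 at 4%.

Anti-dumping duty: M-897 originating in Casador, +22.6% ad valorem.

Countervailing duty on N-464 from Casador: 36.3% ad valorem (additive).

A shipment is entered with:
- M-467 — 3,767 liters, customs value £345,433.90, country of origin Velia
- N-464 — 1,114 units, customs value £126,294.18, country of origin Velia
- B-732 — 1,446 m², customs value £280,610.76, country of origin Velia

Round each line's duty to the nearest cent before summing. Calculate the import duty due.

Line 1 (M-467, Velia, 3,767 liters, £345,433.90):
Base rate for M-467 is £4.32/liter.
Origin Velia is the FTA partner but M-467 is not on the preference list; base rate stands.
Duty = 3,767 × £4.32 = £16,273.44.
Line 2 (N-464, Velia, 1,114 units, £126,294.18):
Base rate for N-464 is 5.5%.
Origin Velia qualifies under the Astica–Velia agreement and N-464 is covered: preferential rate 4% applies instead.
The additional-duty order on N-464 targets Casador, not Velia; it does not apply.
Duty = £126,294.18 × 4% = £5,051.77.
Line 3 (B-732, Velia, 1,446 m², £280,610.76):
Base rate for B-732 is 34%.
Origin Velia qualifies under the Astica–Velia agreement and B-732 is covered: preferential rate Free applies instead.
Duty = £280,610.76 × 0% = £0.00.
Total = £16,273.44 + £5,051.77 + £0.00 = £21,325.21.

£21,325.21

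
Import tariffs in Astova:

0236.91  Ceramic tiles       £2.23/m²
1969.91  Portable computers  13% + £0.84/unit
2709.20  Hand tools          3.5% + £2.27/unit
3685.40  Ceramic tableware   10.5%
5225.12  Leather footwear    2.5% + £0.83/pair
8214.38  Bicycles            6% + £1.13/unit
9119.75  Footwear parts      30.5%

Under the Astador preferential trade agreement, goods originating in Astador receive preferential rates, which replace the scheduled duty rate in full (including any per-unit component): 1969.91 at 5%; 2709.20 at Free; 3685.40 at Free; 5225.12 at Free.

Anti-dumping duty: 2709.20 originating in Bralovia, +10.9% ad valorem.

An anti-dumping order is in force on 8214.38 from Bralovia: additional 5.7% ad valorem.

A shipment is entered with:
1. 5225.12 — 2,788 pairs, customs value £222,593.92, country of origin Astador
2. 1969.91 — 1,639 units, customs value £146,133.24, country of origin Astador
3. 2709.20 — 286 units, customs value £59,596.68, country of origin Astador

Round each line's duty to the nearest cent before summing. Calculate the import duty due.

Line 1 (5225.12, Astador, 2,788 pairs, £222,593.92):
Base rate for 5225.12 is 2.5% + £0.83/pair.
Origin Astador qualifies under the Astova–Astador agreement and 5225.12 is covered: preferential rate Free applies instead.
Duty = £222,593.92 × 0% = £0.00.
Line 2 (1969.91, Astador, 1,639 units, £146,133.24):
Base rate for 1969.91 is 13% + £0.84/unit.
Origin Astador qualifies under the Astova–Astador agreement and 1969.91 is covered: preferential rate 5% applies instead.
Duty = £146,133.24 × 5% = £7,306.66.
Line 3 (2709.20, Astador, 286 units, £59,596.68):
Base rate for 2709.20 is 3.5% + £2.27/unit.
Origin Astador qualifies under the Astova–Astador agreement and 2709.20 is covered: preferential rate Free applies instead.
The additional-duty order on 2709.20 targets Bralovia, not Astador; it does not apply.
Duty = £59,596.68 × 0% = £0.00.
Total = £0.00 + £7,306.66 + £0.00 = £7,306.66.

£7,306.66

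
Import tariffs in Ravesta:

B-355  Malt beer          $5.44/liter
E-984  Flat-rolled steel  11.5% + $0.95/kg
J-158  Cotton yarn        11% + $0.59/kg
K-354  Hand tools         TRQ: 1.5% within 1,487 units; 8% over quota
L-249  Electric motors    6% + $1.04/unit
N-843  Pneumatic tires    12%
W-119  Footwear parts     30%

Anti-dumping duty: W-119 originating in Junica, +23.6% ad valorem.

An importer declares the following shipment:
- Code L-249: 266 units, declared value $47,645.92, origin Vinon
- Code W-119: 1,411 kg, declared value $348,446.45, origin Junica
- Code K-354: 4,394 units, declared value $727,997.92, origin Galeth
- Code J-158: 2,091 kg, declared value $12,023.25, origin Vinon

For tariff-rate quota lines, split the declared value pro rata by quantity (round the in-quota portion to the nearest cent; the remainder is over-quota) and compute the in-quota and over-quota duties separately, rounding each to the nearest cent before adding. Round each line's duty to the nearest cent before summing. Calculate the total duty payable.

$234,684.98

Line 1 (L-249, Vinon, 266 units, $47,645.92):
Base rate for L-249 is 6% + $1.04/unit.
Duty = $47,645.92 × 6% + 266 × $1.04 = $3,135.40.
Line 2 (W-119, Junica, 1,411 kg, $348,446.45):
Base rate for W-119 is 30%.
Additional duty on W-119 from Junica: +23.6%. Applied ad valorem rate: 30% + 23.6% = 53.6%.
Duty = $348,446.45 × 53.6% = $186,767.30.
Line 3 (K-354, Galeth, 4,394 units, $727,997.92):
Code K-354 is under a tariff-rate quota (threshold 1,487 units). In-quota: 1,487 units at 1.5%; over-quota: 2,907 units at 8%.
Pro-rata value split: in-quota = $727,997.92 × 1,487/4,394 = $246,366.16; over-quota = $727,997.92 − $246,366.16 = $481,631.76.
In-quota duty = $246,366.16 × 1.5% = $3,695.49. Over-quota duty = $481,631.76 × 8% = $38,530.54.
Line duty = $3,695.49 + $38,530.54 = $42,226.03.
Line 4 (J-158, Vinon, 2,091 kg, $12,023.25):
Base rate for J-158 is 11% + $0.59/kg.
Duty = $12,023.25 × 11% + 2,091 × $0.59 = $2,556.25.
Total = $3,135.40 + $186,767.30 + $42,226.03 + $2,556.25 = $234,684.98.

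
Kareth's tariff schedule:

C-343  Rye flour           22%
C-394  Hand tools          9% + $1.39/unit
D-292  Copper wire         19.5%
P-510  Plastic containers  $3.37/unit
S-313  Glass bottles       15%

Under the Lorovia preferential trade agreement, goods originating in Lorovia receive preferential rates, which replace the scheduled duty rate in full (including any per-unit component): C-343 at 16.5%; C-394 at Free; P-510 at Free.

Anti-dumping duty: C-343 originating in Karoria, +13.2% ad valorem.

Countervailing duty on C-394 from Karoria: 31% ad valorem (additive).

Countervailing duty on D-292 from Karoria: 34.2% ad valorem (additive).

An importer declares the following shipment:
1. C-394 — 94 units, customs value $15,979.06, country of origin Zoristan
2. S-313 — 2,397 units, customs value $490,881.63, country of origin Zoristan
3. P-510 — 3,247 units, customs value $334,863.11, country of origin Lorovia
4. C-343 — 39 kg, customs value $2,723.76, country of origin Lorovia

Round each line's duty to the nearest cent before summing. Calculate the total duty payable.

$75,650.44

Line 1 (C-394, Zoristan, 94 units, $15,979.06):
Base rate for C-394 is 9% + $1.39/unit.
C-394 has an FTA preferential rate, but origin Zoristan is not Lorovia; base rate stands.
The additional-duty order on C-394 targets Karoria, not Zoristan; it does not apply.
Duty = $15,979.06 × 9% + 94 × $1.39 = $1,568.78.
Line 2 (S-313, Zoristan, 2,397 units, $490,881.63):
Base rate for S-313 is 15%.
Duty = $490,881.63 × 15% = $73,632.24.
Line 3 (P-510, Lorovia, 3,247 units, $334,863.11):
Base rate for P-510 is $3.37/unit.
Origin Lorovia qualifies under the Kareth–Lorovia agreement and P-510 is covered: preferential rate Free applies instead.
Duty = $334,863.11 × 0% = $0.00.
Line 4 (C-343, Lorovia, 39 kg, $2,723.76):
Base rate for C-343 is 22%.
Origin Lorovia qualifies under the Kareth–Lorovia agreement and C-343 is covered: preferential rate 16.5% applies instead.
The additional-duty order on C-343 targets Karoria, not Lorovia; it does not apply.
Duty = $2,723.76 × 16.5% = $449.42.
Total = $1,568.78 + $73,632.24 + $0.00 + $449.42 = $75,650.44.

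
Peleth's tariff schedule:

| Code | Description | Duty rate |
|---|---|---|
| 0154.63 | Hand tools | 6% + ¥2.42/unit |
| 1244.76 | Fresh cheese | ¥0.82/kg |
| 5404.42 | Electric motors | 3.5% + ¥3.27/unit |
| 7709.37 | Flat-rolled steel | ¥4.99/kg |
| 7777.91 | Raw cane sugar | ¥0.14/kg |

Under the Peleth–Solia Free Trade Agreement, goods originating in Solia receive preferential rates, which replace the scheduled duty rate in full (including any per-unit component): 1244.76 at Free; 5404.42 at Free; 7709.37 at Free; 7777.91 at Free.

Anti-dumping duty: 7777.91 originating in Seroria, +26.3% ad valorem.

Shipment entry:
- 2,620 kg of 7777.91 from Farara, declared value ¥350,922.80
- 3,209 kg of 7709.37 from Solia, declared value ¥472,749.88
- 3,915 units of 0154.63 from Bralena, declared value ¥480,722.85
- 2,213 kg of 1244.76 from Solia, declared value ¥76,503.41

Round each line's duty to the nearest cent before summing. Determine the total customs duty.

¥38,684.47

Line 1 (7777.91, Farara, 2,620 kg, ¥350,922.80):
Base rate for 7777.91 is ¥0.14/kg.
7777.91 has an FTA preferential rate, but origin Farara is not Solia; base rate stands.
The additional-duty order on 7777.91 targets Seroria, not Farara; it does not apply.
Duty = 2,620 × ¥0.14 = ¥366.80.
Line 2 (7709.37, Solia, 3,209 kg, ¥472,749.88):
Base rate for 7709.37 is ¥4.99/kg.
Origin Solia qualifies under the Peleth–Solia agreement and 7709.37 is covered: preferential rate Free applies instead.
Duty = ¥472,749.88 × 0% = ¥0.00.
Line 3 (0154.63, Bralena, 3,915 units, ¥480,722.85):
Base rate for 0154.63 is 6% + ¥2.42/unit.
Duty = ¥480,722.85 × 6% + 3,915 × ¥2.42 = ¥38,317.67.
Line 4 (1244.76, Solia, 2,213 kg, ¥76,503.41):
Base rate for 1244.76 is ¥0.82/kg.
Origin Solia qualifies under the Peleth–Solia agreement and 1244.76 is covered: preferential rate Free applies instead.
Duty = ¥76,503.41 × 0% = ¥0.00.
Total = ¥366.80 + ¥0.00 + ¥38,317.67 + ¥0.00 = ¥38,684.47.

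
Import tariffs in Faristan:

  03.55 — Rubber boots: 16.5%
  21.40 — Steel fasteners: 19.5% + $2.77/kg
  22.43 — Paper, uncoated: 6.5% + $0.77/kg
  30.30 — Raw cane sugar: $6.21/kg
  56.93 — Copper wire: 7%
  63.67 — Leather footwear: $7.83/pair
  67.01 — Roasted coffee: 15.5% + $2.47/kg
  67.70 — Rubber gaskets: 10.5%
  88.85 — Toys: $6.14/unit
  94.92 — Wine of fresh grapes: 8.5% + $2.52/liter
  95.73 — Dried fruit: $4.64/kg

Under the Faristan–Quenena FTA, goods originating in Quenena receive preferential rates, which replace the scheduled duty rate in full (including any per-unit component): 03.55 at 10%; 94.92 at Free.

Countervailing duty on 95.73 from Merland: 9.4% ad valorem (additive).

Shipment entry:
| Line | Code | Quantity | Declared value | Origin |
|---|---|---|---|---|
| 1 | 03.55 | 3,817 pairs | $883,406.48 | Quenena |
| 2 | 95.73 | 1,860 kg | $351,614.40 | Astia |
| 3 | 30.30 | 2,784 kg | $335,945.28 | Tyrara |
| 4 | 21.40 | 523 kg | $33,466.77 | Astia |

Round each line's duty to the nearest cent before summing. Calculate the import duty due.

$122,234.42

Line 1 (03.55, Quenena, 3,817 pairs, $883,406.48):
Base rate for 03.55 is 16.5%.
Origin Quenena qualifies under the Faristan–Quenena agreement and 03.55 is covered: preferential rate 10% applies instead.
Duty = $883,406.48 × 10% = $88,340.65.
Line 2 (95.73, Astia, 1,860 kg, $351,614.40):
Base rate for 95.73 is $4.64/kg.
The additional-duty order on 95.73 targets Merland, not Astia; it does not apply.
Duty = 1,860 × $4.64 = $8,630.40.
Line 3 (30.30, Tyrara, 2,784 kg, $335,945.28):
Base rate for 30.30 is $6.21/kg.
Duty = 2,784 × $6.21 = $17,288.64.
Line 4 (21.40, Astia, 523 kg, $33,466.77):
Base rate for 21.40 is 19.5% + $2.77/kg.
Duty = $33,466.77 × 19.5% + 523 × $2.77 = $7,974.73.
Total = $88,340.65 + $8,630.40 + $17,288.64 + $7,974.73 = $122,234.42.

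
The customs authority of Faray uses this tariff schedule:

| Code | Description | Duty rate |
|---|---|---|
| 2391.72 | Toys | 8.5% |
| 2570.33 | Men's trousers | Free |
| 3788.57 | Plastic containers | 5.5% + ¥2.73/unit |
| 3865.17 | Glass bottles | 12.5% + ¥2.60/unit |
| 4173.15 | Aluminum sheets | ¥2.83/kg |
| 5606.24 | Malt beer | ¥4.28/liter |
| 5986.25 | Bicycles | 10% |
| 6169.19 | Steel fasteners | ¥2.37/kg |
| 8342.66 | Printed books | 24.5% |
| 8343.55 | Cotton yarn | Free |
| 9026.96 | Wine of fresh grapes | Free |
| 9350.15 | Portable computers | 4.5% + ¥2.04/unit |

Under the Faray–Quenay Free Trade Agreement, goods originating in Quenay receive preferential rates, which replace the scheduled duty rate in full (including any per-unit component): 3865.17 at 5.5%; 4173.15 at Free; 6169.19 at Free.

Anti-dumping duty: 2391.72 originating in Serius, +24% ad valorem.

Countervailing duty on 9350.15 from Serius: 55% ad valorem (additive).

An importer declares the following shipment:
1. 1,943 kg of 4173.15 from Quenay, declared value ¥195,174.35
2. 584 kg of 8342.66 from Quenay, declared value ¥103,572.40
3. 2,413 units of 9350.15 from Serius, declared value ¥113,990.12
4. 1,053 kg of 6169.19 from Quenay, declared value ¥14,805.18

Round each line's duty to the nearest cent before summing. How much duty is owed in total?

Line 1 (4173.15, Quenay, 1,943 kg, ¥195,174.35):
Base rate for 4173.15 is ¥2.83/kg.
Origin Quenay qualifies under the Faray–Quenay agreement and 4173.15 is covered: preferential rate Free applies instead.
Duty = ¥195,174.35 × 0% = ¥0.00.
Line 2 (8342.66, Quenay, 584 kg, ¥103,572.40):
Base rate for 8342.66 is 24.5%.
Origin Quenay is the FTA partner but 8342.66 is not on the preference list; base rate stands.
Duty = ¥103,572.40 × 24.5% = ¥25,375.24.
Line 3 (9350.15, Serius, 2,413 units, ¥113,990.12):
Base rate for 9350.15 is 4.5% + ¥2.04/unit.
Additional duty on 9350.15 from Serius: +55%. Applied ad valorem rate: 4.5% + 55% = 59.5%.
Duty = ¥113,990.12 × 59.5% + 2,413 × ¥2.04 = ¥72,746.64.
Line 4 (6169.19, Quenay, 1,053 kg, ¥14,805.18):
Base rate for 6169.19 is ¥2.37/kg.
Origin Quenay qualifies under the Faray–Quenay agreement and 6169.19 is covered: preferential rate Free applies instead.
Duty = ¥14,805.18 × 0% = ¥0.00.
Total = ¥0.00 + ¥25,375.24 + ¥72,746.64 + ¥0.00 = ¥98,121.88.

¥98,121.88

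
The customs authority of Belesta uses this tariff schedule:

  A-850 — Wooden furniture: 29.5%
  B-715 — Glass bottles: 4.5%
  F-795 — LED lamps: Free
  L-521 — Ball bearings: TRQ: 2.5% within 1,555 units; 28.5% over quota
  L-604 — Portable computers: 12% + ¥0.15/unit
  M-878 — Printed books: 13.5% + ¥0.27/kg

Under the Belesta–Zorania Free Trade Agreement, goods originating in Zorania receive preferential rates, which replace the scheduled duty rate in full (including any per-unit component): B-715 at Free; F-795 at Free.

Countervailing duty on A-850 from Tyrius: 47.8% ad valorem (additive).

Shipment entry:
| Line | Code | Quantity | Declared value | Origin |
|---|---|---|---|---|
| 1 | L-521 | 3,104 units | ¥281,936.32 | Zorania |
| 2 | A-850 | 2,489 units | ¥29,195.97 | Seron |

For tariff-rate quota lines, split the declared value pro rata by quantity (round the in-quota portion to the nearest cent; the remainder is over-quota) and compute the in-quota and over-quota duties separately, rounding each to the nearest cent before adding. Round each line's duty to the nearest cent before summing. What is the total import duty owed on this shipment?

¥52,242.10

Line 1 (L-521, Zorania, 3,104 units, ¥281,936.32):
Code L-521 is under a tariff-rate quota (threshold 1,555 units). In-quota: 1,555 units at 2.5%; over-quota: 1,549 units at 28.5%.
Pro-rata value split: in-quota = ¥281,936.32 × 1,555/3,104 = ¥141,240.65; over-quota = ¥281,936.32 − ¥141,240.65 = ¥140,695.67.
In-quota duty = ¥141,240.65 × 2.5% = ¥3,531.02. Over-quota duty = ¥140,695.67 × 28.5% = ¥40,098.27.
Line duty = ¥3,531.02 + ¥40,098.27 = ¥43,629.29.
Line 2 (A-850, Seron, 2,489 units, ¥29,195.97):
Base rate for A-850 is 29.5%.
The additional-duty order on A-850 targets Tyrius, not Seron; it does not apply.
Duty = ¥29,195.97 × 29.5% = ¥8,612.81.
Total = ¥43,629.29 + ¥8,612.81 = ¥52,242.10.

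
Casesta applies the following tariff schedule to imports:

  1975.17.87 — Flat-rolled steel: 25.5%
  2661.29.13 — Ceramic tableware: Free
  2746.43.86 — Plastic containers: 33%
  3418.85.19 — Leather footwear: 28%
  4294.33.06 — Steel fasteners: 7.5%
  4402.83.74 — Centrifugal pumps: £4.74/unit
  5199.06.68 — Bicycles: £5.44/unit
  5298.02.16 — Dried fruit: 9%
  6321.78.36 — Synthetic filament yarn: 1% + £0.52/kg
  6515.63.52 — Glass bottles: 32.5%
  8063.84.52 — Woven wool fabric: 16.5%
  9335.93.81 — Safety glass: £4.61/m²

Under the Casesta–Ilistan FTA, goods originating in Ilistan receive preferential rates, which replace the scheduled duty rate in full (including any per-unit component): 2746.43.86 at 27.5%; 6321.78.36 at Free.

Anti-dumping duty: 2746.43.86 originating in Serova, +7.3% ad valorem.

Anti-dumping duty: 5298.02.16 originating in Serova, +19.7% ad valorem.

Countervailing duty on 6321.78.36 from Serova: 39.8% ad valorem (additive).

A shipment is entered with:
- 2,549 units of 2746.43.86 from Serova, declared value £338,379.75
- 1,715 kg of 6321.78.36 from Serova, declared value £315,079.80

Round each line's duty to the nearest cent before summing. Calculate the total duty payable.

£265,811.40

Line 1 (2746.43.86, Serova, 2,549 units, £338,379.75):
Base rate for 2746.43.86 is 33%.
2746.43.86 has an FTA preferential rate, but origin Serova is not Ilistan; base rate stands.
Additional duty on 2746.43.86 from Serova: +7.3%. Applied ad valorem rate: 33% + 7.3% = 40.3%.
Duty = £338,379.75 × 40.3% = £136,367.04.
Line 2 (6321.78.36, Serova, 1,715 kg, £315,079.80):
Base rate for 6321.78.36 is 1% + £0.52/kg.
6321.78.36 has an FTA preferential rate, but origin Serova is not Ilistan; base rate stands.
Additional duty on 6321.78.36 from Serova: +39.8%. Applied ad valorem rate: 1% + 39.8% = 40.8%.
Duty = £315,079.80 × 40.8% + 1,715 × £0.52 = £129,444.36.
Total = £136,367.04 + £129,444.36 = £265,811.40.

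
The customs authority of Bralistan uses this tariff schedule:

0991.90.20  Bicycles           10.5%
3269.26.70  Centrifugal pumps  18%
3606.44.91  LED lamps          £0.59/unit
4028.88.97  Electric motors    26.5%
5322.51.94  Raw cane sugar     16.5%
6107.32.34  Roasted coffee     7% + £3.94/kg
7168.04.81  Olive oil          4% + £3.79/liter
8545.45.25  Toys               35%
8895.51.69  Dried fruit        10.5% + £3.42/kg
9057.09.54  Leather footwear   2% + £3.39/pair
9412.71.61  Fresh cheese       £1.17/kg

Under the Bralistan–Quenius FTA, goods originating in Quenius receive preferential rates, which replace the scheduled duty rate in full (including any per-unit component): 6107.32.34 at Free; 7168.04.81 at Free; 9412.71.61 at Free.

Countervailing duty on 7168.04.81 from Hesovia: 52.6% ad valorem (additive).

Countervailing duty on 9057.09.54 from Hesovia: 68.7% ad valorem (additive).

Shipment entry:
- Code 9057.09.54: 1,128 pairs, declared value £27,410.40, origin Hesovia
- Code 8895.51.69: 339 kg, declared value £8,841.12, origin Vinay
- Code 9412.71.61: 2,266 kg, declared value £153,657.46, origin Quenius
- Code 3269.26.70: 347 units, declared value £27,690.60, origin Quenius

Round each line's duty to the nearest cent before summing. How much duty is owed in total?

Line 1 (9057.09.54, Hesovia, 1,128 pairs, £27,410.40):
Base rate for 9057.09.54 is 2% + £3.39/pair.
Additional duty on 9057.09.54 from Hesovia: +68.7%. Applied ad valorem rate: 2% + 68.7% = 70.7%.
Duty = £27,410.40 × 70.7% + 1,128 × £3.39 = £23,203.07.
Line 2 (8895.51.69, Vinay, 339 kg, £8,841.12):
Base rate for 8895.51.69 is 10.5% + £3.42/kg.
Duty = £8,841.12 × 10.5% + 339 × £3.42 = £2,087.70.
Line 3 (9412.71.61, Quenius, 2,266 kg, £153,657.46):
Base rate for 9412.71.61 is £1.17/kg.
Origin Quenius qualifies under the Bralistan–Quenius agreement and 9412.71.61 is covered: preferential rate Free applies instead.
Duty = £153,657.46 × 0% = £0.00.
Line 4 (3269.26.70, Quenius, 347 units, £27,690.60):
Base rate for 3269.26.70 is 18%.
Origin Quenius is the FTA partner but 3269.26.70 is not on the preference list; base rate stands.
Duty = £27,690.60 × 18% = £4,984.31.
Total = £23,203.07 + £2,087.70 + £0.00 + £4,984.31 = £30,275.08.

£30,275.08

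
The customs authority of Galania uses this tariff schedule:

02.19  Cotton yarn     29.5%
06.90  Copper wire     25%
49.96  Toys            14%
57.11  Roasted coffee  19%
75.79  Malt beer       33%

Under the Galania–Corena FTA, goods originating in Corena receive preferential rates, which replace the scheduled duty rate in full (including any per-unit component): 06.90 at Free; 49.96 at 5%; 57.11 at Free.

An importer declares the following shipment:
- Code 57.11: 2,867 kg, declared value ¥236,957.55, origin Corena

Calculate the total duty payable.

Line 1 (57.11, Corena, 2,867 kg, ¥236,957.55):
Base rate for 57.11 is 19%.
Origin Corena qualifies under the Galania–Corena agreement and 57.11 is covered: preferential rate Free applies instead.
Duty = ¥236,957.55 × 0% = ¥0.00.

¥0.00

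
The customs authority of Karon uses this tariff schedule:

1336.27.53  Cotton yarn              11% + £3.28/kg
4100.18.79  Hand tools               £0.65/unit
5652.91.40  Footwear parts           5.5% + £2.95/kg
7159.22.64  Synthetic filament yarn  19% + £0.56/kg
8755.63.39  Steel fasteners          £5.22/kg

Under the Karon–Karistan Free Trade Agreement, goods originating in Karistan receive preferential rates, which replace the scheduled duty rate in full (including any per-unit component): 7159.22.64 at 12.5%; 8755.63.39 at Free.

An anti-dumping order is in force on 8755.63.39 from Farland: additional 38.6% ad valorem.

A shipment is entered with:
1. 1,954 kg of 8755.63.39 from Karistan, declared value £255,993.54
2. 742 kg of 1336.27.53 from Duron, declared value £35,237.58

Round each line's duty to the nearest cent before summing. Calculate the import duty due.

Line 1 (8755.63.39, Karistan, 1,954 kg, £255,993.54):
Base rate for 8755.63.39 is £5.22/kg.
Origin Karistan qualifies under the Karon–Karistan agreement and 8755.63.39 is covered: preferential rate Free applies instead.
The additional-duty order on 8755.63.39 targets Farland, not Karistan; it does not apply.
Duty = £255,993.54 × 0% = £0.00.
Line 2 (1336.27.53, Duron, 742 kg, £35,237.58):
Base rate for 1336.27.53 is 11% + £3.28/kg.
Duty = £35,237.58 × 11% + 742 × £3.28 = £6,309.89.
Total = £0.00 + £6,309.89 = £6,309.89.

£6,309.89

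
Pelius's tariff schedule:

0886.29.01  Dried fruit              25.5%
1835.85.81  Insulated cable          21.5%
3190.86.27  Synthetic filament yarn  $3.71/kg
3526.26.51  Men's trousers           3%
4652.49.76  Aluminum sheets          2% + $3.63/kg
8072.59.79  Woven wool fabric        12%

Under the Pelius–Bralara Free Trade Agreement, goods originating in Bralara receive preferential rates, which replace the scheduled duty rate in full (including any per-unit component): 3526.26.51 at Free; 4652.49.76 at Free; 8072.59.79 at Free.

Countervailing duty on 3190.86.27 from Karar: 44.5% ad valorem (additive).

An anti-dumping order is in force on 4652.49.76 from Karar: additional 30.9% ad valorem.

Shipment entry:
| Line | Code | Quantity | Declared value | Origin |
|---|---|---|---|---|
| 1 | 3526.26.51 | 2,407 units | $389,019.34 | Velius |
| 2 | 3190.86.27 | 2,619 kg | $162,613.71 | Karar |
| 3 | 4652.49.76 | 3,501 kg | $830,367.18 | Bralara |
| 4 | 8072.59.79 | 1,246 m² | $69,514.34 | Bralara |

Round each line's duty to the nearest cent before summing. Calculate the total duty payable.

$93,750.17

Line 1 (3526.26.51, Velius, 2,407 units, $389,019.34):
Base rate for 3526.26.51 is 3%.
3526.26.51 has an FTA preferential rate, but origin Velius is not Bralara; base rate stands.
Duty = $389,019.34 × 3% = $11,670.58.
Line 2 (3190.86.27, Karar, 2,619 kg, $162,613.71):
Base rate for 3190.86.27 is $3.71/kg.
Additional duty on 3190.86.27 from Karar: +44.5% ad valorem. Applied ad valorem rate = 44.5%.
Duty = $162,613.71 × 44.5% + 2,619 × $3.71 = $82,079.59.
Line 3 (4652.49.76, Bralara, 3,501 kg, $830,367.18):
Base rate for 4652.49.76 is 2% + $3.63/kg.
Origin Bralara qualifies under the Pelius–Bralara agreement and 4652.49.76 is covered: preferential rate Free applies instead.
The additional-duty order on 4652.49.76 targets Karar, not Bralara; it does not apply.
Duty = $830,367.18 × 0% = $0.00.
Line 4 (8072.59.79, Bralara, 1,246 m², $69,514.34):
Base rate for 8072.59.79 is 12%.
Origin Bralara qualifies under the Pelius–Bralara agreement and 8072.59.79 is covered: preferential rate Free applies instead.
Duty = $69,514.34 × 0% = $0.00.
Total = $11,670.58 + $82,079.59 + $0.00 + $0.00 = $93,750.17.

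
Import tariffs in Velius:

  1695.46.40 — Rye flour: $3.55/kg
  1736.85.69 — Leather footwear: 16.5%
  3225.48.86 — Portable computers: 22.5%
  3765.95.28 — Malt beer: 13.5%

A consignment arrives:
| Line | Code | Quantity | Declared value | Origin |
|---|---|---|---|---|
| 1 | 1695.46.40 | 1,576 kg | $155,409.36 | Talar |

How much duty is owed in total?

$5,594.80

Line 1 (1695.46.40, Talar, 1,576 kg, $155,409.36):
Base rate for 1695.46.40 is $3.55/kg.
Duty = 1,576 × $3.55 = $5,594.80.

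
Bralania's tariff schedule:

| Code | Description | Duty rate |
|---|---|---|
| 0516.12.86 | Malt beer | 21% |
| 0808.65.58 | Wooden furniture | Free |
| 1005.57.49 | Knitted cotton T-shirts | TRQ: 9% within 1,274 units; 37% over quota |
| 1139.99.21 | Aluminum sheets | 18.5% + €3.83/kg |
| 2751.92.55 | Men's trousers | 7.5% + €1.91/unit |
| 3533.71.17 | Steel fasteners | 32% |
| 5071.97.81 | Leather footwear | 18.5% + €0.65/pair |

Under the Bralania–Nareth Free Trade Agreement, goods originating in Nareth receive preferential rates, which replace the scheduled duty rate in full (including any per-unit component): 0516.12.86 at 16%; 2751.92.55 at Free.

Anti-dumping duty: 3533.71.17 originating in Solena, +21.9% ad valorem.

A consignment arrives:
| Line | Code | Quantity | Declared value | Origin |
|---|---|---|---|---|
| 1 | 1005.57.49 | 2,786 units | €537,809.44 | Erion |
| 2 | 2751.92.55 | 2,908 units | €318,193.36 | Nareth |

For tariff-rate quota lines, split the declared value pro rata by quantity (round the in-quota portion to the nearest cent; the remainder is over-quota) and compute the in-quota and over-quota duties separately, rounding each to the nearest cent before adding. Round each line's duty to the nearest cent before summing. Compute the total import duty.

Line 1 (1005.57.49, Erion, 2,786 units, €537,809.44):
Code 1005.57.49 is under a tariff-rate quota (threshold 1,274 units). In-quota: 1,274 units at 9%; over-quota: 1,512 units at 37%.
Pro-rata value split: in-quota = €537,809.44 × 1,274/2,786 = €245,932.96; over-quota = €537,809.44 − €245,932.96 = €291,876.48.
In-quota duty = €245,932.96 × 9% = €22,133.97. Over-quota duty = €291,876.48 × 37% = €107,994.30.
Line duty = €22,133.97 + €107,994.30 = €130,128.27.
Line 2 (2751.92.55, Nareth, 2,908 units, €318,193.36):
Base rate for 2751.92.55 is 7.5% + €1.91/unit.
Origin Nareth qualifies under the Bralania–Nareth agreement and 2751.92.55 is covered: preferential rate Free applies instead.
Duty = €318,193.36 × 0% = €0.00.
Total = €130,128.27 + €0.00 = €130,128.27.

€130,128.27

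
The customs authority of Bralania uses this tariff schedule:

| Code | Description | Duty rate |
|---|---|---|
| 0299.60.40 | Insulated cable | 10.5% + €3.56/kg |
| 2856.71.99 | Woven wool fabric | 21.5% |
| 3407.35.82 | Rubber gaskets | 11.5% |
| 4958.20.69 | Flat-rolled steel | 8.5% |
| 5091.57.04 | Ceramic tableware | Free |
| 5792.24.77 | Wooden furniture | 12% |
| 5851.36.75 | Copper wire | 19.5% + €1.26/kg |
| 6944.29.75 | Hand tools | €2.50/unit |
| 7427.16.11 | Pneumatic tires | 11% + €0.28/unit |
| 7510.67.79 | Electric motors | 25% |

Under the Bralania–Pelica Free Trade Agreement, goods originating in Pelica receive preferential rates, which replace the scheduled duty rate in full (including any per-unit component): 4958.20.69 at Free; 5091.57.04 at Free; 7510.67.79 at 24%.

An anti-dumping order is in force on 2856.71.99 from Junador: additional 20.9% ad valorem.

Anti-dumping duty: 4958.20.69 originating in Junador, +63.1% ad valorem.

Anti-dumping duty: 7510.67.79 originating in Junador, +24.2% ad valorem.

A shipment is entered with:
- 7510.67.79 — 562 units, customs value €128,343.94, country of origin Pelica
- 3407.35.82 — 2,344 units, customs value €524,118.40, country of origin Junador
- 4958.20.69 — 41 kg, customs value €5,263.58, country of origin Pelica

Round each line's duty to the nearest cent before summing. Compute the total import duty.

€91,076.17

Line 1 (7510.67.79, Pelica, 562 units, €128,343.94):
Base rate for 7510.67.79 is 25%.
Origin Pelica qualifies under the Bralania–Pelica agreement and 7510.67.79 is covered: preferential rate 24% applies instead.
The additional-duty order on 7510.67.79 targets Junador, not Pelica; it does not apply.
Duty = €128,343.94 × 24% = €30,802.55.
Line 2 (3407.35.82, Junador, 2,344 units, €524,118.40):
Base rate for 3407.35.82 is 11.5%.
Duty = €524,118.40 × 11.5% = €60,273.62.
Line 3 (4958.20.69, Pelica, 41 kg, €5,263.58):
Base rate for 4958.20.69 is 8.5%.
Origin Pelica qualifies under the Bralania–Pelica agreement and 4958.20.69 is covered: preferential rate Free applies instead.
The additional-duty order on 4958.20.69 targets Junador, not Pelica; it does not apply.
Duty = €5,263.58 × 0% = €0.00.
Total = €30,802.55 + €60,273.62 + €0.00 = €91,076.17.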